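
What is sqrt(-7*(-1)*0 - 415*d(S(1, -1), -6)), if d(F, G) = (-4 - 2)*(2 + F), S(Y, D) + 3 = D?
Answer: 2*I*sqrt(1245) ≈ 70.569*I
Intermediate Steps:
S(Y, D) = -3 + D
d(F, G) = -12 - 6*F (d(F, G) = -6*(2 + F) = -12 - 6*F)
sqrt(-7*(-1)*0 - 415*d(S(1, -1), -6)) = sqrt(-7*(-1)*0 - 415*(-12 - 6*(-3 - 1))) = sqrt(7*0 - 415*(-12 - 6*(-4))) = sqrt(0 - 415*(-12 + 24)) = sqrt(0 - 415*12) = sqrt(0 - 4980) = sqrt(-4980) = 2*I*sqrt(1245)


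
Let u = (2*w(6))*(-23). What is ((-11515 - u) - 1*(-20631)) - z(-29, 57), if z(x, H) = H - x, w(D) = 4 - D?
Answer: 8938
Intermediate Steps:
u = 92 (u = (2*(4 - 1*6))*(-23) = (2*(4 - 6))*(-23) = (2*(-2))*(-23) = -4*(-23) = 92)
((-11515 - u) - 1*(-20631)) - z(-29, 57) = ((-11515 - 1*92) - 1*(-20631)) - (57 - 1*(-29)) = ((-11515 - 92) + 20631) - (57 + 29) = (-11607 + 20631) - 1*86 = 9024 - 86 = 8938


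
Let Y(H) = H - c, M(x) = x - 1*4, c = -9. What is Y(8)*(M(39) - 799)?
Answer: -12988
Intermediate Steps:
M(x) = -4 + x (M(x) = x - 4 = -4 + x)
Y(H) = 9 + H (Y(H) = H - 1*(-9) = H + 9 = 9 + H)
Y(8)*(M(39) - 799) = (9 + 8)*((-4 + 39) - 799) = 17*(35 - 799) = 17*(-764) = -12988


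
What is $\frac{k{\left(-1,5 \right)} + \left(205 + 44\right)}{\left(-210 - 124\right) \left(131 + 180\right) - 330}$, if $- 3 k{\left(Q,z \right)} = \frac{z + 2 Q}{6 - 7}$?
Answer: $- \frac{125}{52102} \approx -0.0023991$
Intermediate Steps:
$k{\left(Q,z \right)} = \frac{z}{3} + \frac{2 Q}{3}$ ($k{\left(Q,z \right)} = - \frac{\left(z + 2 Q\right) \frac{1}{6 - 7}}{3} = - \frac{\left(z + 2 Q\right) \frac{1}{-1}}{3} = - \frac{\left(z + 2 Q\right) \left(-1\right)}{3} = - \frac{- z - 2 Q}{3} = \frac{z}{3} + \frac{2 Q}{3}$)
$\frac{k{\left(-1,5 \right)} + \left(205 + 44\right)}{\left(-210 - 124\right) \left(131 + 180\right) - 330} = \frac{\left(\frac{1}{3} \cdot 5 + \frac{2}{3} \left(-1\right)\right) + \left(205 + 44\right)}{\left(-210 - 124\right) \left(131 + 180\right) - 330} = \frac{\left(\frac{5}{3} - \frac{2}{3}\right) + 249}{\left(-334\right) 311 - 330} = \frac{1 + 249}{-103874 - 330} = \frac{250}{-104204} = 250 \left(- \frac{1}{104204}\right) = - \frac{125}{52102}$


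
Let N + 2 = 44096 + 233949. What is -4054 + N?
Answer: 273989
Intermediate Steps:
N = 278043 (N = -2 + (44096 + 233949) = -2 + 278045 = 278043)
-4054 + N = -4054 + 278043 = 273989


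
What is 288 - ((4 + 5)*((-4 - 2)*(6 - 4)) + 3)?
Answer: 393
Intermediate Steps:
288 - ((4 + 5)*((-4 - 2)*(6 - 4)) + 3) = 288 - (9*(-6*2) + 3) = 288 - (9*(-12) + 3) = 288 - (-108 + 3) = 288 - 1*(-105) = 288 + 105 = 393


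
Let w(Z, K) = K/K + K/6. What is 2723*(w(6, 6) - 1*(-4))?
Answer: 16338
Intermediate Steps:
w(Z, K) = 1 + K/6 (w(Z, K) = 1 + K*(⅙) = 1 + K/6)
2723*(w(6, 6) - 1*(-4)) = 2723*((1 + (⅙)*6) - 1*(-4)) = 2723*((1 + 1) + 4) = 2723*(2 + 4) = 2723*6 = 16338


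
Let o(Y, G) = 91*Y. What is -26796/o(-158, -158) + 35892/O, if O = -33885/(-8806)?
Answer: 36073729066/3866655 ≈ 9329.4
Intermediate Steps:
O = 33885/8806 (O = -33885*(-1/8806) = 33885/8806 ≈ 3.8479)
-26796/o(-158, -158) + 35892/O = -26796/(91*(-158)) + 35892/(33885/8806) = -26796/(-14378) + 35892*(8806/33885) = -26796*(-1/14378) + 35118328/3765 = 1914/1027 + 35118328/3765 = 36073729066/3866655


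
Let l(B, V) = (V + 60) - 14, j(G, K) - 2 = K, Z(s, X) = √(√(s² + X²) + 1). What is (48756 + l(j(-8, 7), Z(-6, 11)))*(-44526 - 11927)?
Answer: -2755019306 - 56453*√(1 + √157) ≈ -2.7552e+9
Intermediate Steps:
Z(s, X) = √(1 + √(X² + s²)) (Z(s, X) = √(√(X² + s²) + 1) = √(1 + √(X² + s²)))
j(G, K) = 2 + K
l(B, V) = 46 + V (l(B, V) = (60 + V) - 14 = 46 + V)
(48756 + l(j(-8, 7), Z(-6, 11)))*(-44526 - 11927) = (48756 + (46 + √(1 + √(11² + (-6)²))))*(-44526 - 11927) = (48756 + (46 + √(1 + √(121 + 36))))*(-56453) = (48756 + (46 + √(1 + √157)))*(-56453) = (48802 + √(1 + √157))*(-56453) = -2755019306 - 56453*√(1 + √157)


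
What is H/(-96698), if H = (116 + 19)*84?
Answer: -810/6907 ≈ -0.11727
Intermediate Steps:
H = 11340 (H = 135*84 = 11340)
H/(-96698) = 11340/(-96698) = 11340*(-1/96698) = -810/6907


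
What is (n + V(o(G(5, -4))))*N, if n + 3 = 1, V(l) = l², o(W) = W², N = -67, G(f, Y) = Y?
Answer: -17018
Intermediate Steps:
n = -2 (n = -3 + 1 = -2)
(n + V(o(G(5, -4))))*N = (-2 + ((-4)²)²)*(-67) = (-2 + 16²)*(-67) = (-2 + 256)*(-67) = 254*(-67) = -17018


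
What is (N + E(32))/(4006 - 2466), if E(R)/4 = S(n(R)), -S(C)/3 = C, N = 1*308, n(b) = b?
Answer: -19/385 ≈ -0.049351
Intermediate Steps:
N = 308
S(C) = -3*C
E(R) = -12*R (E(R) = 4*(-3*R) = -12*R)
(N + E(32))/(4006 - 2466) = (308 - 12*32)/(4006 - 2466) = (308 - 384)/1540 = -76*1/1540 = -19/385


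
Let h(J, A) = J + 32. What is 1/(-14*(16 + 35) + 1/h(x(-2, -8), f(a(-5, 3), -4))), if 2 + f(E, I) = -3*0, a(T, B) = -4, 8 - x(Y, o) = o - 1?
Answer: -49/34985 ≈ -0.0014006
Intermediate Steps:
x(Y, o) = 9 - o (x(Y, o) = 8 - (o - 1) = 8 - (-1 + o) = 8 + (1 - o) = 9 - o)
f(E, I) = -2 (f(E, I) = -2 - 3*0 = -2 + 0 = -2)
h(J, A) = 32 + J
1/(-14*(16 + 35) + 1/h(x(-2, -8), f(a(-5, 3), -4))) = 1/(-14*(16 + 35) + 1/(32 + (9 - 1*(-8)))) = 1/(-14*51 + 1/(32 + (9 + 8))) = 1/(-714 + 1/(32 + 17)) = 1/(-714 + 1/49) = 1/(-34985/49) = -49/34985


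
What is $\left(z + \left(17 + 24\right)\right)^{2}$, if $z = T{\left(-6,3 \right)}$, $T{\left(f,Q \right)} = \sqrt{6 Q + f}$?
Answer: $1693 + 164 \sqrt{3} \approx 1977.1$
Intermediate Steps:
$T{\left(f,Q \right)} = \sqrt{f + 6 Q}$
$z = 2 \sqrt{3}$ ($z = \sqrt{-6 + 6 \cdot 3} = \sqrt{-6 + 18} = \sqrt{12} = 2 \sqrt{3} \approx 3.4641$)
$\left(z + \left(17 + 24\right)\right)^{2} = \left(2 \sqrt{3} + \left(17 + 24\right)\right)^{2} = \left(2 \sqrt{3} + 41\right)^{2} = \left(41 + 2 \sqrt{3}\right)^{2}$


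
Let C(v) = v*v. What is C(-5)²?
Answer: 625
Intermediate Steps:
C(v) = v²
C(-5)² = ((-5)²)² = 25² = 625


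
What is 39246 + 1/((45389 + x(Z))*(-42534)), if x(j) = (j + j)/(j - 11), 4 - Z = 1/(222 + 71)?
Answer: 4318631775180957/110040049309 ≈ 39246.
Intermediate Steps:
Z = 1171/293 (Z = 4 - 1/(222 + 71) = 4 - 1/293 = 1171/293 ≈ 3.9966)
x(j) = 2*j/(-11 + j) (x(j) = (2*j)/(-11 + j) = 2*j/(-11 + j))
39246 + 1/((45389 + x(Z))*(-42534)) = 39246 + 1/((45389 + 2*(1171/293)/(-11 + 1171/293))*(-42534)) = 39246 - 1/42534/(45389 + 2*(1171/293)/(-2052/293)) = 39246 - 1/42534/(45389 + 2*(1171/293)*(-293/2052)) = 39246 - 1/42534/(45389 - 1171/1026) = 39246 - 1/42534/(46567943/1026) = 39246 + (1026/46567943)*(-1/42534) = 39246 - 57/110040049309 = 4318631775180957/110040049309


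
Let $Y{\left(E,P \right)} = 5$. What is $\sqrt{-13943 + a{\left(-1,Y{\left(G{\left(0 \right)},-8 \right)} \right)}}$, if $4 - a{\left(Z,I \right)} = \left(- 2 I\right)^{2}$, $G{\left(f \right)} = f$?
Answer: $i \sqrt{14039} \approx 118.49 i$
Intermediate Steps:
$a{\left(Z,I \right)} = 4 - 4 I^{2}$ ($a{\left(Z,I \right)} = 4 - \left(- 2 I\right)^{2} = 4 - 4 I^{2}$)
$\sqrt{-13943 + a{\left(-1,Y{\left(G{\left(0 \right)},-8 \right)} \right)}} = \sqrt{-13943 + \left(4 - 4 \cdot 5^{2}\right)} = \sqrt{-13943 + \left(4 - 100\right)} = \sqrt{-13943 - 96} = \sqrt{-14039} = i \sqrt{14039}$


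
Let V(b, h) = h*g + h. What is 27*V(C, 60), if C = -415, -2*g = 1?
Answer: 810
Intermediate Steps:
g = -1/2 (g = -1/2*1 = -1/2 ≈ -0.50000)
V(b, h) = h/2 (V(b, h) = h*(-1/2) + h = -h/2 + h = h/2)
27*V(C, 60) = 27*((1/2)*60) = 27*30 = 810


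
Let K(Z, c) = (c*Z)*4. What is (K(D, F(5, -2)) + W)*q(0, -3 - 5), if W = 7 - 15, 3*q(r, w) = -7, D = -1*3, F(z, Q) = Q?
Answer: -112/3 ≈ -37.333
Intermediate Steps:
D = -3
q(r, w) = -7/3 (q(r, w) = (⅓)*(-7) = -7/3)
K(Z, c) = 4*Z*c (K(Z, c) = (Z*c)*4 = 4*Z*c)
W = -8
(K(D, F(5, -2)) + W)*q(0, -3 - 5) = (4*(-3)*(-2) - 8)*(-7/3) = (24 - 8)*(-7/3) = 16*(-7/3) = -112/3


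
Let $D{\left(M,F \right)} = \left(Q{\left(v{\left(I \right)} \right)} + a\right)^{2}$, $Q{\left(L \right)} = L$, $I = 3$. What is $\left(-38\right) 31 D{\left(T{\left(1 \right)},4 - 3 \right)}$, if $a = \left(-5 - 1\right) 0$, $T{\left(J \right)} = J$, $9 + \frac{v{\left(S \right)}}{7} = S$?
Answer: $-2077992$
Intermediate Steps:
$v{\left(S \right)} = -63 + 7 S$
$a = 0$ ($a = \left(-6\right) 0 = 0$)
$D{\left(M,F \right)} = 1764$ ($D{\left(M,F \right)} = \left(\left(-63 + 7 \cdot 3\right) + 0\right)^{2} = \left(\left(-63 + 21\right) + 0\right)^{2} = \left(-42 + 0\right)^{2} = \left(-42\right)^{2} = 1764$)
$\left(-38\right) 31 D{\left(T{\left(1 \right)},4 - 3 \right)} = \left(-38\right) 31 \cdot 1764 = \left(-1178\right) 1764 = -2077992$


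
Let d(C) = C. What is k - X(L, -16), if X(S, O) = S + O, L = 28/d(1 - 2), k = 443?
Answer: 487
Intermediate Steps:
L = -28 (L = 28/(1 - 2) = 28/(-1) = 28*(-1) = -28)
X(S, O) = O + S
k - X(L, -16) = 443 - (-16 - 28) = 443 - 1*(-44) = 443 + 44 = 487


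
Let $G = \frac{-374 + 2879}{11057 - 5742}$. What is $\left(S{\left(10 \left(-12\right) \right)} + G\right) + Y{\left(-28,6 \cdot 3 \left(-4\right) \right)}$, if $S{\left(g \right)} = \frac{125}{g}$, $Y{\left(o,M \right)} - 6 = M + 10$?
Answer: $- \frac{1443223}{25512} \approx -56.57$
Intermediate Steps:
$Y{\left(o,M \right)} = 16 + M$ ($Y{\left(o,M \right)} = 6 + \left(M + 10\right) = 6 + \left(10 + M\right) = 16 + M$)
$G = \frac{501}{1063}$ ($G = \frac{2505}{5315} = 2505 \cdot \frac{1}{5315} = \frac{501}{1063} \approx 0.47131$)
$\left(S{\left(10 \left(-12\right) \right)} + G\right) + Y{\left(-28,6 \cdot 3 \left(-4\right) \right)} = \left(\frac{125}{10 \left(-12\right)} + \frac{501}{1063}\right) + \left(16 + 6 \cdot 3 \left(-4\right)\right) = \left(\frac{125}{-120} + \frac{501}{1063}\right) + \left(16 + 18 \left(-4\right)\right) = \left(125 \left(- \frac{1}{120}\right) + \frac{501}{1063}\right) + \left(16 - 72\right) = \left(- \frac{25}{24} + \frac{501}{1063}\right) - 56 = - \frac{14551}{25512} - 56 = - \frac{1443223}{25512}$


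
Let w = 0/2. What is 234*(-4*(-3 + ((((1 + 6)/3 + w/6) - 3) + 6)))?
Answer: -2184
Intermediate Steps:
w = 0 (w = 0*(½) = 0)
234*(-4*(-3 + ((((1 + 6)/3 + w/6) - 3) + 6))) = 234*(-4*(-3 + ((((1 + 6)/3 + 0/6) - 3) + 6))) = 234*(-4*(-3 + (((7*(⅓) + 0*(⅙)) - 3) + 6))) = 234*(-4*(-3 + (((7/3 + 0) - 3) + 6))) = 234*(-4*(-3 + ((7/3 - 3) + 6))) = 234*(-4*(-3 + (-⅔ + 6))) = 234*(-4*(-3 + 16/3)) = 234*(-4*7/3) = 234*(-28/3) = -2184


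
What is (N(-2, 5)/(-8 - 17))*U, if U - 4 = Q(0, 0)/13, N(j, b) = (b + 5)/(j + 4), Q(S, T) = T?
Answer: -⅘ ≈ -0.80000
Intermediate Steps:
N(j, b) = (5 + b)/(4 + j)
U = 4 (U = 4 + 0/13 = 4 + 0*(1/13) = 4 + 0 = 4)
(N(-2, 5)/(-8 - 17))*U = (((5 + 5)/(4 - 2))/(-8 - 17))*4 = ((10/2)/(-25))*4 = -10/50*4 = -1/25*5*4 = -⅕*4 = -⅘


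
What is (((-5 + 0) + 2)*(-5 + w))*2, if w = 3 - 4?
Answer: 36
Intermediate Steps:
w = -1
(((-5 + 0) + 2)*(-5 + w))*2 = (((-5 + 0) + 2)*(-5 - 1))*2 = ((-5 + 2)*(-6))*2 = -3*(-6)*2 = 18*2 = 36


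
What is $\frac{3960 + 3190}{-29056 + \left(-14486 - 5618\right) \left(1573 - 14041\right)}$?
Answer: $\frac{3575}{125313808} \approx 2.8528 \cdot 10^{-5}$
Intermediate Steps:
$\frac{3960 + 3190}{-29056 + \left(-14486 - 5618\right) \left(1573 - 14041\right)} = \frac{7150}{-29056 - -250656672} = \frac{7150}{-29056 + 250656672} = \frac{7150}{250627616} = 7150 \cdot \frac{1}{250627616} = \frac{3575}{125313808}$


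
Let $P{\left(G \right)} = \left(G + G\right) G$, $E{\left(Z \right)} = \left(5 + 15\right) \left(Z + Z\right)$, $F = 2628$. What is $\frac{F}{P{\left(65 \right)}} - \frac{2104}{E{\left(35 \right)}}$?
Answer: $- \frac{35249}{29575} \approx -1.1919$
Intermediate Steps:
$E{\left(Z \right)} = 40 Z$ ($E{\left(Z \right)} = 20 \cdot 2 Z = 40 Z$)
$P{\left(G \right)} = 2 G^{2}$ ($P{\left(G \right)} = 2 G G = 2 G^{2}$)
$\frac{F}{P{\left(65 \right)}} - \frac{2104}{E{\left(35 \right)}} = \frac{2628}{2 \cdot 65^{2}} - \frac{2104}{40 \cdot 35} = \frac{2628}{2 \cdot 4225} - \frac{2104}{1400} = \frac{2628}{8450} - \frac{263}{175} = 2628 \cdot \frac{1}{8450} - \frac{263}{175} = \frac{1314}{4225} - \frac{263}{175} = - \frac{35249}{29575}$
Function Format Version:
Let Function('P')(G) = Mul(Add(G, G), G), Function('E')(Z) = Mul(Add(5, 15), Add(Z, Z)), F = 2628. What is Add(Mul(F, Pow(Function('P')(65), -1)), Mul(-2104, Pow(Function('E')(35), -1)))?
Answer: Rational(-35249, 29575) ≈ -1.1919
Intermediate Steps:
Function('E')(Z) = Mul(40, Z) (Function('E')(Z) = Mul(20, Mul(2, Z)) = Mul(40, Z))
Function('P')(G) = Mul(2, Pow(G, 2)) (Function('P')(G) = Mul(Mul(2, G), G) = Mul(2, Pow(G, 2)))
Add(Mul(F, Pow(Function('P')(65), -1)), Mul(-2104, Pow(Function('E')(35), -1))) = Add(Mul(2628, Pow(Mul(2, Pow(65, 2)), -1)), Mul(-2104, Pow(Mul(40, 35), -1))) = Add(Mul(2628, Pow(Mul(2, 4225), -1)), Mul(-2104, Pow(1400, -1))) = Add(Mul(2628, Pow(8450, -1)), Mul(-2104, Rational(1, 1400))) = Add(Mul(2628, Rational(1, 8450)), Rational(-263, 175)) = Add(Rational(1314, 4225), Rational(-263, 175)) = Rational(-35249, 29575)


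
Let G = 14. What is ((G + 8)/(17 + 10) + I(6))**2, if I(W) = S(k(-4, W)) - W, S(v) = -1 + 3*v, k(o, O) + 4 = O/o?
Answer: 1500625/2916 ≈ 514.62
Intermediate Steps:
k(o, O) = -4 + O/o
I(W) = -13 - 7*W/4 (I(W) = (-1 + 3*(-4 + W/(-4))) - W = (-1 + 3*(-4 + W*(-1/4))) - W = (-1 + 3*(-4 - W/4)) - W = (-1 + (-12 - 3*W/4)) - W = (-13 - 3*W/4) - W = -13 - 7*W/4)
((G + 8)/(17 + 10) + I(6))**2 = ((14 + 8)/(17 + 10) + (-13 - 7/4*6))**2 = (22/27 + (-13 - 21/2))**2 = (22*(1/27) - 47/2)**2 = (22/27 - 47/2)**2 = (-1225/54)**2 = 1500625/2916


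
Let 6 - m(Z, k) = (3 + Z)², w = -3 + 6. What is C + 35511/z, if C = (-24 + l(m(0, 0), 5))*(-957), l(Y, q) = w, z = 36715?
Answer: 105413838/5245 ≈ 20098.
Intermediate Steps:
w = 3
m(Z, k) = 6 - (3 + Z)²
l(Y, q) = 3
C = 20097 (C = (-24 + 3)*(-957) = -21*(-957) = 20097)
C + 35511/z = 20097 + 35511/36715 = 20097 + 35511*(1/36715) = 20097 + 5073/5245 = 105413838/5245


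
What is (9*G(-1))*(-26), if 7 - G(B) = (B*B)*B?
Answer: -1872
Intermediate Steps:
G(B) = 7 - B³ (G(B) = 7 - B*B*B = 7 - B²*B = 7 - B³)
(9*G(-1))*(-26) = (9*(7 - 1*(-1)³))*(-26) = (9*(7 - 1*(-1)))*(-26) = (9*(7 + 1))*(-26) = (9*8)*(-26) = 72*(-26) = -1872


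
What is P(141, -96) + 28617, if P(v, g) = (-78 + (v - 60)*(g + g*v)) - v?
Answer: -1075794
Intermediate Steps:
P(v, g) = -78 - v + (-60 + v)*(g + g*v) (P(v, g) = (-78 + (-60 + v)*(g + g*v)) - v = -78 - v + (-60 + v)*(g + g*v))
P(141, -96) + 28617 = (-78 - 1*141 - 60*(-96) - 96*141**2 - 59*(-96)*141) + 28617 = (-78 - 141 + 5760 - 96*19881 + 798624) + 28617 = (-78 - 141 + 5760 - 1908576 + 798624) + 28617 = -1104411 + 28617 = -1075794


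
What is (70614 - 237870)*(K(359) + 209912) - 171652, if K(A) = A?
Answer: -35169258028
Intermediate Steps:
(70614 - 237870)*(K(359) + 209912) - 171652 = (70614 - 237870)*(359 + 209912) - 171652 = -167256*210271 - 171652 = -35169086376 - 171652 = -35169258028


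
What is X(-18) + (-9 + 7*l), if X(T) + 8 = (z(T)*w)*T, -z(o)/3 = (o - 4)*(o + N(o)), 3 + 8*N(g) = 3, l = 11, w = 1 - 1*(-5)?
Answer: 128364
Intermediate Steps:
w = 6 (w = 1 + 5 = 6)
N(g) = 0 (N(g) = -3/8 + (⅛)*3 = -3/8 + 3/8 = 0)
z(o) = -3*o*(-4 + o) (z(o) = -3*(o - 4)*(o + 0) = -3*(-4 + o)*o = -3*o*(-4 + o))
X(T) = -8 + 18*T²*(4 - T) (X(T) = -8 + ((3*T*(4 - T))*6)*T = -8 + (18*T*(4 - T))*T = -8 + 18*T²*(4 - T))
X(-18) + (-9 + 7*l) = (-8 - 18*(-18)³ + 72*(-18)²) + (-9 + 7*11) = (-8 - 18*(-5832) + 72*324) + (-9 + 77) = (-8 + 104976 + 23328) + 68 = 128296 + 68 = 128364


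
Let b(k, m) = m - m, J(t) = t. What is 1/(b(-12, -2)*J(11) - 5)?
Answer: -⅕ ≈ -0.20000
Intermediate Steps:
b(k, m) = 0
1/(b(-12, -2)*J(11) - 5) = 1/(0*11 - 5) = 1/(0 - 5) = 1/(-5) = -⅕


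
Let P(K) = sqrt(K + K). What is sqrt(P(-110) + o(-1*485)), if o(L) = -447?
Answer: sqrt(-447 + 2*I*sqrt(55)) ≈ 0.3507 + 21.145*I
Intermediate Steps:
P(K) = sqrt(2)*sqrt(K) (P(K) = sqrt(2*K) = sqrt(2)*sqrt(K))
sqrt(P(-110) + o(-1*485)) = sqrt(sqrt(2)*sqrt(-110) - 447) = sqrt(sqrt(2)*(I*sqrt(110)) - 447) = sqrt(2*I*sqrt(55) - 447) = sqrt(-447 + 2*I*sqrt(55))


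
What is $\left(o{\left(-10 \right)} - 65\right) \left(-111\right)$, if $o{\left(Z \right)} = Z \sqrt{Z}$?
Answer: $7215 + 1110 i \sqrt{10} \approx 7215.0 + 3510.1 i$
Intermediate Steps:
$o{\left(Z \right)} = Z^{\frac{3}{2}}$
$\left(o{\left(-10 \right)} - 65\right) \left(-111\right) = \left(\left(-10\right)^{\frac{3}{2}} - 65\right) \left(-111\right) = \left(- 10 i \sqrt{10} - 65\right) \left(-111\right) = \left(-65 - 10 i \sqrt{10}\right) \left(-111\right) = 7215 + 1110 i \sqrt{10}$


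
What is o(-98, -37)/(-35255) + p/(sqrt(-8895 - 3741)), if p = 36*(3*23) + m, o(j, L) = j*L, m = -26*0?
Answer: -3626/35255 - 46*I*sqrt(39)/13 ≈ -0.10285 - 22.098*I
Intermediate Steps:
m = 0
o(j, L) = L*j
p = 2484 (p = 36*(3*23) + 0 = 36*69 + 0 = 2484 + 0 = 2484)
o(-98, -37)/(-35255) + p/(sqrt(-8895 - 3741)) = -37*(-98)/(-35255) + 2484/(sqrt(-8895 - 3741)) = 3626*(-1/35255) + 2484/(sqrt(-12636)) = -3626/35255 + 2484/((18*I*sqrt(39))) = -3626/35255 + 2484*(-I*sqrt(39)/702) = -3626/35255 - 46*I*sqrt(39)/13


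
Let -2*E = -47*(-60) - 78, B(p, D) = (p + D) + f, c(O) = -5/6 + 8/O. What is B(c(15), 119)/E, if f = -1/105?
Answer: -4985/57582 ≈ -0.086572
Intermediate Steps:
f = -1/105 (f = -1*1/105 = -1/105 ≈ -0.0095238)
c(O) = -⅚ + 8/O (c(O) = -5*⅙ + 8/O = -⅚ + 8/O)
B(p, D) = -1/105 + D + p (B(p, D) = (p + D) - 1/105 = (D + p) - 1/105 = -1/105 + D + p)
E = -1371 (E = -(-47*(-60) - 78)/2 = -(2820 - 78)/2 = -½*2742 = -1371)
B(c(15), 119)/E = (-1/105 + 119 + (-⅚ + 8/15))/(-1371) = (-1/105 + 119 + (-⅚ + 8*(1/15)))*(-1/1371) = (-1/105 + 119 + (-⅚ + 8/15))*(-1/1371) = (-1/105 + 119 - 3/10)*(-1/1371) = (4985/42)*(-1/1371) = -4985/57582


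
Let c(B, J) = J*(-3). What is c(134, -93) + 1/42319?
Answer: 11807002/42319 ≈ 279.00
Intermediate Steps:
c(B, J) = -3*J
c(134, -93) + 1/42319 = -3*(-93) + 1/42319 = 279 + 1/42319 = 11807002/42319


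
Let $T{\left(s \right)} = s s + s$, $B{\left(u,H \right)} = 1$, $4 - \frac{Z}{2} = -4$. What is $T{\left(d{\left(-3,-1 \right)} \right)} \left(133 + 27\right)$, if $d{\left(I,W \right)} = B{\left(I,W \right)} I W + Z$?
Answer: $60800$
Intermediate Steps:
$Z = 16$ ($Z = 8 - -8 = 8 + 8 = 16$)
$d{\left(I,W \right)} = 16 + I W$ ($d{\left(I,W \right)} = 1 I W + 16 = I W + 16 = 16 + I W$)
$T{\left(s \right)} = s + s^{2}$ ($T{\left(s \right)} = s^{2} + s = s + s^{2}$)
$T{\left(d{\left(-3,-1 \right)} \right)} \left(133 + 27\right) = \left(16 - -3\right) \left(1 + \left(16 - -3\right)\right) \left(133 + 27\right) = \left(16 + 3\right) \left(1 + \left(16 + 3\right)\right) 160 = 19 \left(1 + 19\right) 160 = 19 \cdot 20 \cdot 160 = 380 \cdot 160 = 60800$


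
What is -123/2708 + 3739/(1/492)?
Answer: 4981604181/2708 ≈ 1.8396e+6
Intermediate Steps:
-123/2708 + 3739/(1/492) = -123*1/2708 + 3739/(1/492) = -123/2708 + 3739*492 = -123/2708 + 1839588 = 4981604181/2708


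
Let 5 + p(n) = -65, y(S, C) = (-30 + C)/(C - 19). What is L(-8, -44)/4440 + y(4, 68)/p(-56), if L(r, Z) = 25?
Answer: -8297/1522920 ≈ -0.0054481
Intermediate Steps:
y(S, C) = (-30 + C)/(-19 + C)
p(n) = -70 (p(n) = -5 - 65 = -70)
L(-8, -44)/4440 + y(4, 68)/p(-56) = 25/4440 + ((-30 + 68)/(-19 + 68))/(-70) = 25*(1/4440) + (38/49)*(-1/70) = 5/888 + ((1/49)*38)*(-1/70) = 5/888 + (38/49)*(-1/70) = 5/888 - 19/1715 = -8297/1522920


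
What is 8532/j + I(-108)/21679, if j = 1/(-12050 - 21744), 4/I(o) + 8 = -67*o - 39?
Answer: -44936389524165044/155850331 ≈ -2.8833e+8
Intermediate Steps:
I(o) = 4/(-47 - 67*o) (I(o) = 4/(-8 + (-67*o - 39)) = 4/(-8 + (-39 - 67*o)) = 4/(-47 - 67*o))
j = -1/33794 (j = 1/(-33794) = -1/33794 ≈ -2.9591e-5)
8532/j + I(-108)/21679 = 8532/(-1/33794) - 4/(47 + 67*(-108))/21679 = 8532*(-33794) - 4/(47 - 7236)*(1/21679) = -288330408 - 4/(-7189)*(1/21679) = -288330408 - 4*(-1/7189)*(1/21679) = -288330408 + (4/7189)*(1/21679) = -288330408 + 4/155850331 = -44936389524165044/155850331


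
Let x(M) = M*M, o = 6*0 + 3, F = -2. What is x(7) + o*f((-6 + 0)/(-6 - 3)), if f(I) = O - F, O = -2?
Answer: 49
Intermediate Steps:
o = 3 (o = 0 + 3 = 3)
f(I) = 0 (f(I) = -2 - 1*(-2) = -2 + 2 = 0)
x(M) = M²
x(7) + o*f((-6 + 0)/(-6 - 3)) = 7² + 3*0 = 49 + 0 = 49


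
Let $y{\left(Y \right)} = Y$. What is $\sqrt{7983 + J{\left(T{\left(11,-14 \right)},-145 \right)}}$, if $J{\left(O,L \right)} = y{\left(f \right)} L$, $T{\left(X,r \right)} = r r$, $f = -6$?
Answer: $\sqrt{8853} \approx 94.09$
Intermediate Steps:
$T{\left(X,r \right)} = r^{2}$
$J{\left(O,L \right)} = - 6 L$
$\sqrt{7983 + J{\left(T{\left(11,-14 \right)},-145 \right)}} = \sqrt{7983 - -870} = \sqrt{7983 + 870} = \sqrt{8853}$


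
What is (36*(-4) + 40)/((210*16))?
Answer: -13/420 ≈ -0.030952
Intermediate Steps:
(36*(-4) + 40)/((210*16)) = (-144 + 40)/3360 = -104*1/3360 = -13/420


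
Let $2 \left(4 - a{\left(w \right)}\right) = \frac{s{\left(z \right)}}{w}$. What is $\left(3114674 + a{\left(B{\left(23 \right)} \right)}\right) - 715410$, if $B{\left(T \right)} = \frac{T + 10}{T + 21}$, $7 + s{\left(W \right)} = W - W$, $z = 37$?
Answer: $\frac{7197818}{3} \approx 2.3993 \cdot 10^{6}$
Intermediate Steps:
$s{\left(W \right)} = -7$ ($s{\left(W \right)} = -7 + \left(W - W\right) = -7 + 0 = -7$)
$B{\left(T \right)} = \frac{10 + T}{21 + T}$
$a{\left(w \right)} = 4 + \frac{7}{2 w}$ ($a{\left(w \right)} = 4 - \frac{\left(-7\right) \frac{1}{w}}{2} = 4 + \frac{7}{2 w}$)
$\left(3114674 + a{\left(B{\left(23 \right)} \right)}\right) - 715410 = \left(3114674 + \left(4 + \frac{7}{2 \frac{10 + 23}{21 + 23}}\right)\right) - 715410 = \left(3114674 + \left(4 + \frac{7}{2 \cdot \frac{1}{44} \cdot 33}\right)\right) - 715410 = \left(3114674 + \left(4 + \frac{7}{2 \cdot \frac{3}{4}}\right)\right) - 715410 = \left(3114674 + \left(4 + \frac{7}{2} \cdot \frac{4}{3}\right)\right) - 715410 = \left(3114674 + \left(4 + \frac{14}{3}\right)\right) - 715410 = \left(3114674 + \frac{26}{3}\right) - 715410 = \frac{9344048}{3} - 715410 = \frac{7197818}{3}$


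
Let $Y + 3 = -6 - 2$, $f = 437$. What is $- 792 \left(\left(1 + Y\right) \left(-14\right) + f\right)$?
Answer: $-456984$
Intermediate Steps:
$Y = -11$ ($Y = -3 - 8 = -11$)
$- 792 \left(\left(1 + Y\right) \left(-14\right) + f\right) = - 792 \left(\left(1 - 11\right) \left(-14\right) + 437\right) = - 792 \left(\left(-10\right) \left(-14\right) + 437\right) = - 792 \left(140 + 437\right) = \left(-792\right) 577 = -456984$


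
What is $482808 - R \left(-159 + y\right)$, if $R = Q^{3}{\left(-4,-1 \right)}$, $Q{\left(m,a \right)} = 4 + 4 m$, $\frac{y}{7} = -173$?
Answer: $-1884552$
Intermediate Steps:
$y = -1211$ ($y = 7 \left(-173\right) = -1211$)
$R = -1728$ ($R = \left(4 + 4 \left(-4\right)\right)^{3} = \left(4 - 16\right)^{3} = \left(-12\right)^{3} = -1728$)
$482808 - R \left(-159 + y\right) = 482808 - - 1728 \left(-159 - 1211\right) = 482808 - \left(-1728\right) \left(-1370\right) = 482808 - 2367360 = -1884552$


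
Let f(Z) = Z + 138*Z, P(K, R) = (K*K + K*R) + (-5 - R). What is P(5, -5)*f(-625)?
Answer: 0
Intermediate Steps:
P(K, R) = -5 + K² - R + K*R (P(K, R) = (K² + K*R) + (-5 - R) = -5 + K² - R + K*R)
f(Z) = 139*Z
P(5, -5)*f(-625) = (-5 + 5² - 1*(-5) + 5*(-5))*(139*(-625)) = (-5 + 25 + 5 - 25)*(-86875) = 0*(-86875) = 0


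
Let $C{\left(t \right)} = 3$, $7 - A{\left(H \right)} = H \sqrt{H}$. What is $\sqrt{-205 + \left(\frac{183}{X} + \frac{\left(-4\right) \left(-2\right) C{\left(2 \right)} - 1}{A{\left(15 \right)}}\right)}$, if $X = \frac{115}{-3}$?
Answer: $\frac{\sqrt{19115645 - 41613900 \sqrt{15}}}{115 \sqrt{-7 + 15 \sqrt{15}}} \approx 14.499 i$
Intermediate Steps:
$A{\left(H \right)} = 7 - H^{\frac{3}{2}}$ ($A{\left(H \right)} = 7 - H \sqrt{H} = 7 - H^{\frac{3}{2}}$)
$X = - \frac{115}{3}$ ($X = 115 \left(- \frac{1}{3}\right) = - \frac{115}{3} \approx -38.333$)
$\sqrt{-205 + \left(\frac{183}{X} + \frac{\left(-4\right) \left(-2\right) C{\left(2 \right)} - 1}{A{\left(15 \right)}}\right)} = \sqrt{-205 + \left(\frac{183}{- \frac{115}{3}} + \frac{\left(-4\right) \left(-2\right) 3 - 1}{7 - 15^{\frac{3}{2}}}\right)} = \sqrt{-205 + \left(183 \left(- \frac{3}{115}\right) + \frac{8 \cdot 3 - 1}{7 - 15 \sqrt{15}}\right)} = \sqrt{-205 - \left(\frac{549}{115} - \frac{24 - 1}{7 - 15 \sqrt{15}}\right)} = \sqrt{-205 - \left(\frac{549}{115} - \frac{23}{7 - 15 \sqrt{15}}\right)} = \sqrt{- \frac{24124}{115} + \frac{23}{7 - 15 \sqrt{15}}}$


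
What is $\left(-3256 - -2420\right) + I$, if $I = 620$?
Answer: $-216$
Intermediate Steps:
$\left(-3256 - -2420\right) + I = \left(-3256 - -2420\right) + 620 = \left(-3256 + 2420\right) + 620 = -836 + 620 = -216$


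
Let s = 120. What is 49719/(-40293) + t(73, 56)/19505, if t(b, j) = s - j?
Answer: -322396781/261971655 ≈ -1.2307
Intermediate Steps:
t(b, j) = 120 - j
49719/(-40293) + t(73, 56)/19505 = 49719/(-40293) + (120 - 1*56)/19505 = 49719*(-1/40293) + (120 - 56)*(1/19505) = -16573/13431 + 64*(1/19505) = -16573/13431 + 64/19505 = -322396781/261971655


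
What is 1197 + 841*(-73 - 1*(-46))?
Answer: -21510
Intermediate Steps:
1197 + 841*(-73 - 1*(-46)) = 1197 + 841*(-73 + 46) = 1197 + 841*(-27) = 1197 - 22707 = -21510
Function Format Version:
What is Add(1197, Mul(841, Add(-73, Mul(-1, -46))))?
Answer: -21510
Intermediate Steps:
Add(1197, Mul(841, Add(-73, Mul(-1, -46)))) = Add(1197, Mul(841, Add(-73, 46))) = Add(1197, Mul(841, -27)) = Add(1197, -22707) = -21510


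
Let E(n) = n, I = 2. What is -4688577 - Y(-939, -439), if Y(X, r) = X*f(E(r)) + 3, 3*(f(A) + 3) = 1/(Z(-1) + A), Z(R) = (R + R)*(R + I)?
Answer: -2068906390/441 ≈ -4.6914e+6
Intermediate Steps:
Z(R) = 2*R*(2 + R) (Z(R) = (R + R)*(R + 2) = (2*R)*(2 + R) = 2*R*(2 + R))
f(A) = -3 + 1/(3*(-2 + A)) (f(A) = -3 + 1/(3*(2*(-1)*(2 - 1) + A)) = -3 + 1/(3*(2*(-1)*1 + A)) = -3 + 1/(3*(-2 + A)))
Y(X, r) = 3 + X*(19 - 9*r)/(3*(-2 + r)) (Y(X, r) = X*((19 - 9*r)/(3*(-2 + r))) + 3 = X*(19 - 9*r)/(3*(-2 + r)) + 3 = 3 + X*(19 - 9*r)/(3*(-2 + r)))
-4688577 - Y(-939, -439) = -4688577 - (-18 + 9*(-439) - 939*(19 - 9*(-439)))/(3*(-2 - 439)) = -4688577 - (-18 - 3951 - 939*(19 + 3951))/(3*(-441)) = -4688577 - (-1)*(-18 - 3951 - 939*3970)/(3*441) = -4688577 - (-1)*(-18 - 3951 - 3727830)/(3*441) = -4688577 - (-1)*(-3731799)/(3*441) = -4688577 - 1*1243933/441 = -4688577 - 1243933/441 = -2068906390/441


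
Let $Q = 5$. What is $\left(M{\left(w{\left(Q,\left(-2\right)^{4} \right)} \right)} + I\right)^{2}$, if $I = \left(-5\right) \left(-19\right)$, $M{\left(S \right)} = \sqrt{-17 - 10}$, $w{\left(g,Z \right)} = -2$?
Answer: $8998 + 570 i \sqrt{3} \approx 8998.0 + 987.27 i$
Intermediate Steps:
$M{\left(S \right)} = 3 i \sqrt{3}$ ($M{\left(S \right)} = \sqrt{-17 - 10} = \sqrt{-27} = 3 i \sqrt{3}$)
$I = 95$
$\left(M{\left(w{\left(Q,\left(-2\right)^{4} \right)} \right)} + I\right)^{2} = \left(3 i \sqrt{3} + 95\right)^{2} = \left(95 + 3 i \sqrt{3}\right)^{2}$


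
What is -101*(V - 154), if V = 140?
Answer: 1414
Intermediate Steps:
-101*(V - 154) = -101*(140 - 154) = -101*(-14) = 1414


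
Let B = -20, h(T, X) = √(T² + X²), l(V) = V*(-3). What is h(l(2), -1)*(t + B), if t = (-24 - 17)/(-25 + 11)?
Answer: -239*√37/14 ≈ -103.84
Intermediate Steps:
l(V) = -3*V
t = 41/14 (t = -41/(-14) = -41*(-1/14) = 41/14 ≈ 2.9286)
h(l(2), -1)*(t + B) = √((-3*2)² + (-1)²)*(41/14 - 20) = √((-6)² + 1)*(-239/14) = √(36 + 1)*(-239/14) = √37*(-239/14) = -239*√37/14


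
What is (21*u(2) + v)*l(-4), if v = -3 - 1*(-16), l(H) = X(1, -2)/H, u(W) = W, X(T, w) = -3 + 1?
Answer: 55/2 ≈ 27.500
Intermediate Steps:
X(T, w) = -2
l(H) = -2/H
v = 13 (v = -3 + 16 = 13)
(21*u(2) + v)*l(-4) = (21*2 + 13)*(-2/(-4)) = (42 + 13)*(-2*(-¼)) = 55*(½) = 55/2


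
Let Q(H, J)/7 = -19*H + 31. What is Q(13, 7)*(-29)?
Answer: 43848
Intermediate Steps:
Q(H, J) = 217 - 133*H (Q(H, J) = 7*(-19*H + 31) = 7*(31 - 19*H) = 217 - 133*H)
Q(13, 7)*(-29) = (217 - 133*13)*(-29) = (217 - 1729)*(-29) = -1512*(-29) = 43848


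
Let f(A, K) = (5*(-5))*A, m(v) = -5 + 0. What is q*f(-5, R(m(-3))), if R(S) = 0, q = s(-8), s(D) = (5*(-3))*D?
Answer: 15000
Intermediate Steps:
m(v) = -5
s(D) = -15*D
q = 120 (q = -15*(-8) = 120)
f(A, K) = -25*A
q*f(-5, R(m(-3))) = 120*(-25*(-5)) = 120*125 = 15000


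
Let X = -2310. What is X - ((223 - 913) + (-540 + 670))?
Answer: -1750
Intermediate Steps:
X - ((223 - 913) + (-540 + 670)) = -2310 - ((223 - 913) + (-540 + 670)) = -2310 - (-690 + 130) = -2310 - 1*(-560) = -2310 + 560 = -1750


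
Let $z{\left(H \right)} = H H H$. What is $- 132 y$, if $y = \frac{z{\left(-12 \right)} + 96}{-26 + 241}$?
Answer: $\frac{215424}{215} \approx 1002.0$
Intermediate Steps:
$z{\left(H \right)} = H^{3}$ ($z{\left(H \right)} = H^{2} H = H^{3}$)
$y = - \frac{1632}{215}$ ($y = \frac{\left(-12\right)^{3} + 96}{-26 + 241} = \frac{-1728 + 96}{215} = \left(-1632\right) \frac{1}{215} = - \frac{1632}{215} \approx -7.5907$)
$- 132 y = \left(-132\right) \left(- \frac{1632}{215}\right) = \frac{215424}{215}$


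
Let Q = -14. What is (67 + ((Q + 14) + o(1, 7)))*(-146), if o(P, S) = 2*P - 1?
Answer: -9928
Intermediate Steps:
o(P, S) = -1 + 2*P
(67 + ((Q + 14) + o(1, 7)))*(-146) = (67 + ((-14 + 14) + (-1 + 2*1)))*(-146) = (67 + (0 + (-1 + 2)))*(-146) = (67 + (0 + 1))*(-146) = (67 + 1)*(-146) = 68*(-146) = -9928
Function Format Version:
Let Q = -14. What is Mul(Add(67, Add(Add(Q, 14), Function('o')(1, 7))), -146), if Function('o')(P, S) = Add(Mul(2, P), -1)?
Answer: -9928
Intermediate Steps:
Function('o')(P, S) = Add(-1, Mul(2, P))
Mul(Add(67, Add(Add(Q, 14), Function('o')(1, 7))), -146) = Mul(Add(67, Add(Add(-14, 14), Add(-1, Mul(2, 1)))), -146) = Mul(Add(67, Add(0, Add(-1, 2))), -146) = Mul(Add(67, Add(0, 1)), -146) = Mul(Add(67, 1), -146) = Mul(68, -146) = -9928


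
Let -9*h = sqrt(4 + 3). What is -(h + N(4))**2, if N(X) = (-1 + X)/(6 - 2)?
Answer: -841/1296 + sqrt(7)/6 ≈ -0.20796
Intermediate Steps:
N(X) = -1/4 + X/4 (N(X) = (-1 + X)/4 = (-1 + X)*(1/4) = -1/4 + X/4)
h = -sqrt(7)/9 (h = -sqrt(4 + 3)/9 = -sqrt(7)/9 ≈ -0.29397)
-(h + N(4))**2 = -(-sqrt(7)/9 + (-1/4 + (1/4)*4))**2 = -(-sqrt(7)/9 + (-1/4 + 1))**2 = -(-sqrt(7)/9 + 3/4)**2 = -(3/4 - sqrt(7)/9)**2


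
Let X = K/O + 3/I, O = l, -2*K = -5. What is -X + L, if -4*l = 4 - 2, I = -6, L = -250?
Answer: -489/2 ≈ -244.50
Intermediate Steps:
K = 5/2 (K = -½*(-5) = 5/2 ≈ 2.5000)
l = -½ (l = -(4 - 2)/4 = -¼*2 = -½ ≈ -0.50000)
O = -½ ≈ -0.50000
X = -11/2 (X = 5/(2*(-½)) + 3/(-6) = (5/2)*(-2) + 3*(-⅙) = -5 - ½ = -11/2 ≈ -5.5000)
-X + L = -1*(-11/2) - 250 = 11/2 - 250 = -489/2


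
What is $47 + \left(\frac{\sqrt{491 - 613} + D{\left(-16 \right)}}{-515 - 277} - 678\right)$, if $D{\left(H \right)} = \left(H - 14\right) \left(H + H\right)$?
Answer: $- \frac{20863}{33} - \frac{i \sqrt{122}}{792} \approx -632.21 - 0.013946 i$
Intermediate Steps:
$D{\left(H \right)} = 2 H \left(-14 + H\right)$ ($D{\left(H \right)} = \left(-14 + H\right) 2 H = 2 H \left(-14 + H\right)$)
$47 + \left(\frac{\sqrt{491 - 613} + D{\left(-16 \right)}}{-515 - 277} - 678\right) = 47 + \left(\frac{\sqrt{491 - 613} + 2 \left(-16\right) \left(-14 - 16\right)}{-515 - 277} - 678\right) = 47 - \left(678 - \frac{\sqrt{-122} + 2 \left(-16\right) \left(-30\right)}{-792}\right) = 47 - \left(678 - \left(i \sqrt{122} + 960\right) \left(- \frac{1}{792}\right)\right) = 47 - \left(678 - \left(960 + i \sqrt{122}\right) \left(- \frac{1}{792}\right)\right) = 47 - \left(\frac{22414}{33} + \frac{i \sqrt{122}}{792}\right) = - \frac{20863}{33} - \frac{i \sqrt{122}}{792}$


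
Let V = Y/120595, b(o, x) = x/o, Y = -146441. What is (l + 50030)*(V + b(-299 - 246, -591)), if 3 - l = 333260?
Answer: 96735615396/2628971 ≈ 36796.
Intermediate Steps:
l = -333257 (l = 3 - 1*333260 = 3 - 333260 = -333257)
V = -146441/120595 ≈ -1.2143
(l + 50030)*(V + b(-299 - 246, -591)) = (-333257 + 50030)*(-146441/120595 - 591/(-299 - 246)) = -283227*(-146441/120595 - 591/(-545)) = -283227*(-146441/120595 - 591*(-1/545)) = -283227*(-146441/120595 + 591/545) = -283227*(-341548/2628971) = 96735615396/2628971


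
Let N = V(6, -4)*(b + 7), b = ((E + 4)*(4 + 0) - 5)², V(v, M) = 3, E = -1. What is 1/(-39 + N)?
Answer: 1/129 ≈ 0.0077519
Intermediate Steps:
b = 49 (b = ((-1 + 4)*(4 + 0) - 5)² = (3*4 - 5)² = (12 - 5)² = 7² = 49)
N = 168 (N = 3*(49 + 7) = 3*56 = 168)
1/(-39 + N) = 1/(-39 + 168) = 1/129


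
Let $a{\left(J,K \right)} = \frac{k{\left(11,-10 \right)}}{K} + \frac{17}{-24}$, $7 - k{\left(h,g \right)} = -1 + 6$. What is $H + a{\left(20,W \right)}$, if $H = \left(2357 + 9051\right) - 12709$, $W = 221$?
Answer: $- \frac{6904213}{5304} \approx -1301.7$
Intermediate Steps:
$k{\left(h,g \right)} = 2$ ($k{\left(h,g \right)} = 7 - \left(-1 + 6\right) = 7 - 5 = 2$)
$a{\left(J,K \right)} = - \frac{17}{24} + \frac{2}{K}$ ($a{\left(J,K \right)} = \frac{2}{K} + \frac{17}{-24} = \frac{2}{K} + 17 \left(- \frac{1}{24}\right) = \frac{2}{K} - \frac{17}{24} = - \frac{17}{24} + \frac{2}{K}$)
$H = -1301$ ($H = 11408 - 12709 = -1301$)
$H + a{\left(20,W \right)} = -1301 - \left(\frac{17}{24} - \frac{2}{221}\right) = -1301 + \left(- \frac{17}{24} + 2 \cdot \frac{1}{221}\right) = -1301 + \left(- \frac{17}{24} + \frac{2}{221}\right) = -1301 - \frac{3709}{5304} = - \frac{6904213}{5304}$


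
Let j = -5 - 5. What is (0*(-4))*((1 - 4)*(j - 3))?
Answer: 0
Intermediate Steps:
j = -10
(0*(-4))*((1 - 4)*(j - 3)) = (0*(-4))*((1 - 4)*(-10 - 3)) = 0*(-3*(-13)) = 0*39 = 0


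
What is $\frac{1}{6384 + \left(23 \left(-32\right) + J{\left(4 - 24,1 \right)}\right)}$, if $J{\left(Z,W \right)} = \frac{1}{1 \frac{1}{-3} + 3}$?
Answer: $\frac{8}{45187} \approx 0.00017704$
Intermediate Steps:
$J{\left(Z,W \right)} = \frac{3}{8}$ ($J{\left(Z,W \right)} = \frac{1}{1 \left(- \frac{1}{3}\right) + 3} = \frac{1}{- \frac{1}{3} + 3} = \frac{1}{\frac{8}{3}} = \frac{3}{8}$)
$\frac{1}{6384 + \left(23 \left(-32\right) + J{\left(4 - 24,1 \right)}\right)} = \frac{1}{6384 + \left(23 \left(-32\right) + \frac{3}{8}\right)} = \frac{1}{6384 + \left(-736 + \frac{3}{8}\right)} = \frac{1}{6384 - \frac{5885}{8}} = \frac{1}{\frac{45187}{8}} = \frac{8}{45187}$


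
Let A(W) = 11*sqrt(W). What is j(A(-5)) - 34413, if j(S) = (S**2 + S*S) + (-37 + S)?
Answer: -35660 + 11*I*sqrt(5) ≈ -35660.0 + 24.597*I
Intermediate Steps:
j(S) = -37 + S + 2*S**2 (j(S) = (S**2 + S**2) + (-37 + S) = 2*S**2 + (-37 + S) = -37 + S + 2*S**2)
j(A(-5)) - 34413 = (-37 + 11*sqrt(-5) + 2*(11*sqrt(-5))**2) - 34413 = (-37 + 11*(I*sqrt(5)) + 2*(11*(I*sqrt(5)))**2) - 34413 = (-37 + 11*I*sqrt(5) + 2*(11*I*sqrt(5))**2) - 34413 = (-37 + 11*I*sqrt(5) + 2*(-605)) - 34413 = (-37 + 11*I*sqrt(5) - 1210) - 34413 = (-1247 + 11*I*sqrt(5)) - 34413 = -35660 + 11*I*sqrt(5)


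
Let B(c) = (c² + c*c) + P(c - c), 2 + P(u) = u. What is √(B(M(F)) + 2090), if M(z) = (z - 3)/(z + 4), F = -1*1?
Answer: 2*√4706/3 ≈ 45.734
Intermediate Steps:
F = -1
M(z) = (-3 + z)/(4 + z)
P(u) = -2 + u
B(c) = -2 + 2*c² (B(c) = (c² + c*c) + (-2 + (c - c)) = (c² + c²) + (-2 + 0) = 2*c² - 2 = -2 + 2*c²)
√(B(M(F)) + 2090) = √((-2 + 2*((-3 - 1)/(4 - 1))²) + 2090) = √((-2 + 2*(-4/3)²) + 2090) = √((-2 + 2*(16/9)) + 2090) = √((-2 + 32/9) + 2090) = √(14/9 + 2090) = √(18824/9) = 2*√4706/3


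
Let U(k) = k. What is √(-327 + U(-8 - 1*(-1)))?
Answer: I*√334 ≈ 18.276*I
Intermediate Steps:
√(-327 + U(-8 - 1*(-1))) = √(-327 + (-8 - 1*(-1))) = √(-327 + (-8 + 1)) = √(-327 - 7) = √(-334) = I*√334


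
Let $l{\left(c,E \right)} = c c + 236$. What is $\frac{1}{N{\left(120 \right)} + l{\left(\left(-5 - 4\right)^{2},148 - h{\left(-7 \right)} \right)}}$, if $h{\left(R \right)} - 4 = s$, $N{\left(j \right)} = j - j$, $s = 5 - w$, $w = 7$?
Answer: $\frac{1}{6797} \approx 0.00014712$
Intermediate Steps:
$s = -2$ ($s = 5 - 7 = -2$)
$N{\left(j \right)} = 0$
$h{\left(R \right)} = 2$ ($h{\left(R \right)} = 4 - 2 = 2$)
$l{\left(c,E \right)} = 236 + c^{2}$ ($l{\left(c,E \right)} = c^{2} + 236 = 236 + c^{2}$)
$\frac{1}{N{\left(120 \right)} + l{\left(\left(-5 - 4\right)^{2},148 - h{\left(-7 \right)} \right)}} = \frac{1}{0 + \left(236 + \left(\left(-5 - 4\right)^{2}\right)^{2}\right)} = \frac{1}{0 + \left(236 + \left(\left(-9\right)^{2}\right)^{2}\right)} = \frac{1}{0 + \left(236 + 81^{2}\right)} = \frac{1}{0 + \left(236 + 6561\right)} = \frac{1}{0 + 6797} = \frac{1}{6797}$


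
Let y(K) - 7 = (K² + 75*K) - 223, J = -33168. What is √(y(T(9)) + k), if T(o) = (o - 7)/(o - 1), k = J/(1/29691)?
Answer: I*√15756660563/4 ≈ 31381.0*I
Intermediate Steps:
k = -984791088 (k = -33168/(1/29691) = -33168/1/29691 = -33168*29691 = -984791088)
T(o) = (-7 + o)/(-1 + o)
y(K) = -216 + K² + 75*K (y(K) = 7 + ((K² + 75*K) - 223) = 7 + (-223 + K² + 75*K) = -216 + K² + 75*K)
√(y(T(9)) + k) = √((-216 + ((-7 + 9)/(-1 + 9))² + 75*((-7 + 9)/(-1 + 9))) - 984791088) = √((-216 + (2/8)² + 75*(2/8)) - 984791088) = √((-216 + ((⅛)*2)² + 75*((⅛)*2)) - 984791088) = √((-216 + (¼)² + 75*(¼)) - 984791088) = √((-216 + 1/16 + 75/4) - 984791088) = √(-3155/16 - 984791088) = √(-15756660563/16) = I*√15756660563/4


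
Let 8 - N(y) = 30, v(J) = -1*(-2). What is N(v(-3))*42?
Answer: -924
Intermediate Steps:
v(J) = 2
N(y) = -22 (N(y) = 8 - 1*30 = 8 - 30 = -22)
N(v(-3))*42 = -22*42 = -924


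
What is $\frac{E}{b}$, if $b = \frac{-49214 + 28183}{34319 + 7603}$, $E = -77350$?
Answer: $\frac{3242666700}{21031} \approx 1.5419 \cdot 10^{5}$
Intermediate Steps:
$b = - \frac{21031}{41922} \approx -0.50167$
$\frac{E}{b} = - \frac{77350}{- \frac{21031}{41922}} = \left(-77350\right) \left(- \frac{41922}{21031}\right) = \frac{3242666700}{21031}$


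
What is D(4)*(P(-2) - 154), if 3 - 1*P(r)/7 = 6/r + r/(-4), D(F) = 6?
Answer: -693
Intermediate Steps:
P(r) = 21 - 42/r + 7*r/4 (P(r) = 21 - 7*(6/r + r/(-4)) = 21 - 7*(6/r + r*(-¼)) = 21 - 7*(6/r - r/4) = 21 + (-42/r + 7*r/4) = 21 - 42/r + 7*r/4)
D(4)*(P(-2) - 154) = 6*((21 - 42/(-2) + (7/4)*(-2)) - 154) = 6*((21 - 42*(-½) - 7/2) - 154) = 6*((21 + 21 - 7/2) - 154) = 6*(77/2 - 154) = 6*(-231/2) = -693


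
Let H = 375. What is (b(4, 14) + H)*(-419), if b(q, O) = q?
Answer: -158801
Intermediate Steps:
(b(4, 14) + H)*(-419) = (4 + 375)*(-419) = 379*(-419) = -158801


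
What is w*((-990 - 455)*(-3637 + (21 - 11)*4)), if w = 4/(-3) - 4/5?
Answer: -11088352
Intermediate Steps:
w = -32/15 (w = 4*(-1/3) - 4*1/5 = -4/3 - 4/5 = -32/15 ≈ -2.1333)
w*((-990 - 455)*(-3637 + (21 - 11)*4)) = -32*(-990 - 455)*(-3637 + (21 - 11)*4)/15 = -(-9248)*(-3637 + 10*4)/3 = -(-9248)*(-3637 + 40)/3 = -(-9248)*(-3597)/3 = -32/15*5197665 = -11088352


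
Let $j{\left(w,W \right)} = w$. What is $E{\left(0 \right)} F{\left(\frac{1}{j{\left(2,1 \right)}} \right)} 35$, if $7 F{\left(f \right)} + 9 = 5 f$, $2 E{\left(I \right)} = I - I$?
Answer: $0$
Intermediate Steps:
$E{\left(I \right)} = 0$ ($E{\left(I \right)} = \frac{I - I}{2} = \frac{1}{2} \cdot 0 = 0$)
$F{\left(f \right)} = - \frac{9}{7} + \frac{5 f}{7}$
$E{\left(0 \right)} F{\left(\frac{1}{j{\left(2,1 \right)}} \right)} 35 = 0 \left(- \frac{9}{7} + \frac{5}{7 \cdot 2}\right) 35 = 0 \left(- \frac{9}{7} + \frac{5}{7} \cdot \frac{1}{2}\right) 35 = 0 \left(- \frac{9}{7} + \frac{5}{14}\right) 35 = 0 \left(- \frac{13}{14}\right) 35 = 0 \cdot 35 = 0$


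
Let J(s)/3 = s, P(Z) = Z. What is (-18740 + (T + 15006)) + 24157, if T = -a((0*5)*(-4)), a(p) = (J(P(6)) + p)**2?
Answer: 20099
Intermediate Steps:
J(s) = 3*s
a(p) = (18 + p)**2 (a(p) = (3*6 + p)**2 = (18 + p)**2)
T = -324 (T = -(18 + (0*5)*(-4))**2 = -(18 + 0*(-4))**2 = -(18 + 0)**2 = -1*18**2 = -1*324 = -324)
(-18740 + (T + 15006)) + 24157 = (-18740 + (-324 + 15006)) + 24157 = (-18740 + 14682) + 24157 = -4058 + 24157 = 20099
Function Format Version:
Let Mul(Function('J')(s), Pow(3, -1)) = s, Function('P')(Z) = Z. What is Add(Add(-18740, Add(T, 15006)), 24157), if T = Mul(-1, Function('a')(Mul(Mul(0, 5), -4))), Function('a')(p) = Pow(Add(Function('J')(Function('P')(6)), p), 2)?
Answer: 20099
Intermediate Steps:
Function('J')(s) = Mul(3, s)
Function('a')(p) = Pow(Add(18, p), 2) (Function('a')(p) = Pow(Add(Mul(3, 6), p), 2) = Pow(Add(18, p), 2))
T = -324 (T = Mul(-1, Pow(Add(18, Mul(Mul(0, 5), -4)), 2)) = Mul(-1, Pow(Add(18, Mul(0, -4)), 2)) = Mul(-1, Pow(Add(18, 0), 2)) = Mul(-1, Pow(18, 2)) = Mul(-1, 324) = -324)
Add(Add(-18740, Add(T, 15006)), 24157) = Add(Add(-18740, Add(-324, 15006)), 24157) = Add(Add(-18740, 14682), 24157) = Add(-4058, 24157) = 20099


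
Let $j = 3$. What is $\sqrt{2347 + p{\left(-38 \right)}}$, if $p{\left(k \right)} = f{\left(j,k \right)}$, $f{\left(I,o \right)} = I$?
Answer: $5 \sqrt{94} \approx 48.477$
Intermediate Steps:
$p{\left(k \right)} = 3$
$\sqrt{2347 + p{\left(-38 \right)}} = \sqrt{2347 + 3} = \sqrt{2350} = 5 \sqrt{94}$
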